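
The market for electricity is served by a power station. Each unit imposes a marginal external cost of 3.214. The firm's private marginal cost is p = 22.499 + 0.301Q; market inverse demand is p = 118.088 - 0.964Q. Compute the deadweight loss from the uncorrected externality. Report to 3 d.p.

Market equilibrium (private): 22.499 + 0.301Q = 118.088 - 0.964Q → Q_m = 75.5644.
Social marginal cost = private MC + MEC = 25.713 + 0.301Q.
Set SMC = demand: 25.713 + 0.301Q = 118.088 - 0.964Q → Q* = 73.0237.
The loss is the area between SMC and demand from Q* to Q_m; with linear curves that's a triangle of height MEC(Q_m).
DWL = ½ × 2.5407 × 3.2140 = 4.0829.

DWL = 4.083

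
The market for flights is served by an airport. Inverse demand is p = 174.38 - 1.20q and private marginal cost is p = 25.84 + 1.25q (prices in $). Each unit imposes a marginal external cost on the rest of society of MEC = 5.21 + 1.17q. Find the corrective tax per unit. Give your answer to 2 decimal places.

Social marginal cost = private MC + MEC = 31.05 + 2.42q.
Set SMC = demand: 31.05 + 2.42q = 174.38 - 1.20q → q* = 39.5939.
The Pigouvian tax equals MEC at q*: 5.21 + 1.17×39.5939 = 51.5349.

tax = $51.53 per unit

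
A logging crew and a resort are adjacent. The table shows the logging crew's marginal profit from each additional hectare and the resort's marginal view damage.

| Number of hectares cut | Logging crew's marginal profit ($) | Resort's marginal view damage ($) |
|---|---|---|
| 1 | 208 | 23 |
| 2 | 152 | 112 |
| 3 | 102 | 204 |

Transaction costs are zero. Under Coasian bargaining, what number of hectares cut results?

2

Bargaining reaches the level where marginal profit last exceeds marginal view damage.
That holds through level 2 (152 ≥ 112) but not at 3 (102 < 204).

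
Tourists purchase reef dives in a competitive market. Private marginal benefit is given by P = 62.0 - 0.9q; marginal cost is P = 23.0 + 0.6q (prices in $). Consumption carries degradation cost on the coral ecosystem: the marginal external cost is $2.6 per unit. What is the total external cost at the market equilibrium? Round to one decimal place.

Market equilibrium (private): 23.0 + 0.6q = 62.0 - 0.9q → q_m = 26.0000.
Total external cost = MEC × q_m = 2.6 × 26.0000 = 67.6000.

$67.6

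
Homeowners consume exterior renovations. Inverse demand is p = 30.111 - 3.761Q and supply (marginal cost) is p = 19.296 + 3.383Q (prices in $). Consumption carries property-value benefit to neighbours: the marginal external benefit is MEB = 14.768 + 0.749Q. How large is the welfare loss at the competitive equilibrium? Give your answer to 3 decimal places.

Market equilibrium (private): 19.296 + 3.383Q = 30.111 - 3.761Q → Q_m = 1.5139.
Social marginal benefit = demand + MEB = 44.879 - 3.012Q.
Set SMB = MC: 44.879 - 3.012Q = 19.296 + 3.383Q → Q* = 4.0005.
The welfare-loss triangle has base |Q_m − Q*| and height MEB(Q_m) (the vertical gap between SMB and MC is zero at Q* and MEB at Q_m).
DWL = ½ × 2.4866 × 15.9019 = 19.7708.

DWL = $19.771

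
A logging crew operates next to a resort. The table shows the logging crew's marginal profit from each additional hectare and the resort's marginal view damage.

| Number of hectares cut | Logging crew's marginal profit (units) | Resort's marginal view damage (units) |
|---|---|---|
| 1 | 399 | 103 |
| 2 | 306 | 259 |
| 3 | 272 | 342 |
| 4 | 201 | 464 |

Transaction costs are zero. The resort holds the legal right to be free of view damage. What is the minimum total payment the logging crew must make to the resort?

362

Efficient level: marginal profit ≥ marginal view damage through level 2, so k* = 2.
With the resort holding the right, the logging crew must at least compensate total damage at k*: 103 + 259 = 362.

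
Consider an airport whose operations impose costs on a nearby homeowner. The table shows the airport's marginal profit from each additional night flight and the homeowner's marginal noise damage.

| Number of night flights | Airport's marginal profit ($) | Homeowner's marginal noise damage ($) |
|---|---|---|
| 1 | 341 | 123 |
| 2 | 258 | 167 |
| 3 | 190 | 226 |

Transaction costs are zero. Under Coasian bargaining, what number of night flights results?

Bargaining reaches the level where marginal profit last exceeds marginal noise damage.
That holds through level 2 (258 ≥ 167) but not at 3 (190 < 226).

2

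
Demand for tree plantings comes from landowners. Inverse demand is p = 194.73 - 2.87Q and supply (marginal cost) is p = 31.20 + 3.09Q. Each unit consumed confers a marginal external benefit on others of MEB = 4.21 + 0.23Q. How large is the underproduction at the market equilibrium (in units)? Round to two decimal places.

Market equilibrium (private): 31.20 + 3.09Q = 194.73 - 2.87Q → Q_m = 27.4379.
Social marginal benefit = demand + MEB = 198.94 - 2.64Q.
Set SMB = MC: 198.94 - 2.64Q = 31.20 + 3.09Q → Q* = 29.2740.
Gap = |27.4379 − 29.2740| = 1.8361.

1.84 units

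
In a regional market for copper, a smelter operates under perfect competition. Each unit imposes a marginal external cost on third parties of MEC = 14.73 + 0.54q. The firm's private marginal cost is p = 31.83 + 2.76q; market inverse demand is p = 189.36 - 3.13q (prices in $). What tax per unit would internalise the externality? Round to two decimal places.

Social marginal cost = private MC + MEC = 46.56 + 3.30q.
Set SMC = demand: 46.56 + 3.30q = 189.36 - 3.13q → q* = 22.2084.
The Pigouvian tax equals MEC at q*: 14.73 + 0.54×22.2084 = 26.7225.

tax = $26.72 per unit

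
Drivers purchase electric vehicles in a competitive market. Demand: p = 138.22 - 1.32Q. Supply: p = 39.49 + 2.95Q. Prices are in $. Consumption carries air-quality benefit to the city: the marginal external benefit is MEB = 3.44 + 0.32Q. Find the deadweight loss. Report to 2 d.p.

DWL = $14.87

Market equilibrium (private): 39.49 + 2.95Q = 138.22 - 1.32Q → Q_m = 23.1218.
Social marginal benefit = demand + MEB = 141.66 - Q.
Set SMB = MC: 141.66 - Q = 39.49 + 2.95Q → Q* = 25.8658.
Height of the DWL triangle at Q_m is SMB(Q_m) − MC(Q_m) = MEB(Q_m) = 10.8390.
DWL = ½ × 2.7440 × 10.8390 = 14.8711.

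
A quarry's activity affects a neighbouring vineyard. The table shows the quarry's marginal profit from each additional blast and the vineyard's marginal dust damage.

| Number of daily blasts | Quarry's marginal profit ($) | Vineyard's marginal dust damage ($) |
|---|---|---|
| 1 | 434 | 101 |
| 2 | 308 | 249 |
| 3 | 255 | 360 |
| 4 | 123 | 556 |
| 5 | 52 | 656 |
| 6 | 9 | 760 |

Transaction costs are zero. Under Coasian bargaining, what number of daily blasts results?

Bargaining reaches the level where marginal profit last exceeds marginal dust damage.
That holds through level 2 (308 ≥ 249) but not at 3 (255 < 360).

2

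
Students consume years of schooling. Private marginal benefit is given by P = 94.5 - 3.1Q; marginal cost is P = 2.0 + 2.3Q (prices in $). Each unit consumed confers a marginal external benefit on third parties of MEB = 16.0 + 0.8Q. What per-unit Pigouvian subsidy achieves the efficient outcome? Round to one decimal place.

Social marginal benefit = demand + MEB = 110.5 - 2.3Q.
Set SMB = MC: 110.5 - 2.3Q = 2.0 + 2.3Q → Q* = 23.5870.
The Pigouvian subsidy equals MEB at Q*: 16.0 + 0.8×23.5870 = 34.8696.

subsidy = $34.9 per unit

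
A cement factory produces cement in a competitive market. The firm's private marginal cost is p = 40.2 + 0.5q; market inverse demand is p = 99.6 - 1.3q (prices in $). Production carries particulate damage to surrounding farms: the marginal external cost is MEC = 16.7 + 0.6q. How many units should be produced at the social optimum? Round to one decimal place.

Social marginal cost = private MC + MEC = 56.9 + 1.1q.
Set SMC = demand: 56.9 + 1.1q = 99.6 - 1.3q → q* = 17.7917.

q* = 17.8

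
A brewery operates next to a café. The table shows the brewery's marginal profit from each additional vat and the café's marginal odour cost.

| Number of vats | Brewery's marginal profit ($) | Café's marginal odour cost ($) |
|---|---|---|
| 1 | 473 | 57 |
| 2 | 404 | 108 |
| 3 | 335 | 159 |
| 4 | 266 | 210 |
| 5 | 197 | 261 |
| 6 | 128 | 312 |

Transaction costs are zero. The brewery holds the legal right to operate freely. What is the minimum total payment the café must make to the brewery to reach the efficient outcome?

$325

Left alone the brewery would choose level 6 (marginal profit stays positive).
Efficient level: k* = 4 (marginal profit ≥ marginal odour cost through 4).
The café must at least cover the brewery's forgone profit from cutting 6→4: 197 + 128 = 325.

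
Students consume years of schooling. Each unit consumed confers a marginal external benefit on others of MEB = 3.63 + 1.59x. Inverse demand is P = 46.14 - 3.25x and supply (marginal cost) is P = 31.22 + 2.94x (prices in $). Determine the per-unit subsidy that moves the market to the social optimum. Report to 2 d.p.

subsidy = $10.04 per unit

Social marginal benefit = demand + MEB = 49.77 - 1.66x.
Set SMB = MC: 49.77 - 1.66x = 31.22 + 2.94x → x* = 4.0326.
The Pigouvian subsidy equals MEB at x*: 3.63 + 1.59×4.0326 = 10.0418.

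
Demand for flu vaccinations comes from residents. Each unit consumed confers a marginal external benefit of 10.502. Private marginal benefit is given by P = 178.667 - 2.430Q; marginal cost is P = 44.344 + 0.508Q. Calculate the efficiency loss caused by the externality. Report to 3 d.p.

DWL = 18.770

Market equilibrium (private): 44.344 + 0.508Q = 178.667 - 2.430Q → Q_m = 45.7192.
Social marginal benefit = demand + MEB = 189.169 - 2.430Q.
Set SMB = MC: 189.169 - 2.430Q = 44.344 + 0.508Q → Q* = 49.2937.
The loss is the area between SMB and MC from Q* to Q_m; with linear curves that's a triangle of height MEB(Q_m).
DWL = ½ × 3.5745 × 10.5020 = 18.7697.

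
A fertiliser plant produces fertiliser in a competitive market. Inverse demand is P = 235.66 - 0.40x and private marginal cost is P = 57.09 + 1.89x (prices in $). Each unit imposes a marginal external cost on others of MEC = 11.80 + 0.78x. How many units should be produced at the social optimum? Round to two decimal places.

Social marginal cost = private MC + MEC = 68.89 + 2.67x.
Set SMC = demand: 68.89 + 2.67x = 235.66 - 0.40x → x* = 54.3225.

x* = 54.32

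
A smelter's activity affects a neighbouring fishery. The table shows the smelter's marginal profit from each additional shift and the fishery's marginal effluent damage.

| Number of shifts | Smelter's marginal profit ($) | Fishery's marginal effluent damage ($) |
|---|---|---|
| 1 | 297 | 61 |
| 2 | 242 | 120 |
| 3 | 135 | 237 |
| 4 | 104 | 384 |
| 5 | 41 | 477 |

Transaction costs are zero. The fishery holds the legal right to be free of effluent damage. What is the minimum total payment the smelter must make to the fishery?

Efficient level: marginal profit ≥ marginal effluent damage through level 2, so k* = 2.
With the fishery holding the right, the smelter must at least compensate total damage at k*: 61 + 120 = 181.

$181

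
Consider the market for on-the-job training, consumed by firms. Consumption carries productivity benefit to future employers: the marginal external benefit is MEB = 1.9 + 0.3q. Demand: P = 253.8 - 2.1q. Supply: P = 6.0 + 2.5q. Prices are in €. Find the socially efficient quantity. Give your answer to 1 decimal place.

q* = 58.1

Social marginal benefit = demand + MEB = 255.7 - 1.8q.
Set SMB = MC: 255.7 - 1.8q = 6.0 + 2.5q → q* = 58.0698.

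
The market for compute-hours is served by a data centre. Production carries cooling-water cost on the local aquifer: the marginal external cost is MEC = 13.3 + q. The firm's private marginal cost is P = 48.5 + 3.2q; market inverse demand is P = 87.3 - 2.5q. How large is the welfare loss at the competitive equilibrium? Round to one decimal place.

DWL = 30.2

Market equilibrium (private): 48.5 + 3.2q = 87.3 - 2.5q → q_m = 6.8070.
Social marginal cost = private MC + MEC = 61.8 + 4.2q.
Set SMC = demand: 61.8 + 4.2q = 87.3 - 2.5q → q* = 3.8060.
The welfare-loss triangle has base |q_m − q*| and height MEC(q_m) (the vertical gap between SMC and demand is zero at q* and MEC at q_m).
DWL = ½ × 3.0010 × 20.1070 = 30.1706.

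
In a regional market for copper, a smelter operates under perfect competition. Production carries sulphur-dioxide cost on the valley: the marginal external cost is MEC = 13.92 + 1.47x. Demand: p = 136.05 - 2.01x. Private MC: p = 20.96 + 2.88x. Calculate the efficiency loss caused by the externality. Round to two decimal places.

Market equilibrium (private): 20.96 + 2.88x = 136.05 - 2.01x → x_m = 23.5358.
Social marginal cost = private MC + MEC = 34.88 + 4.35x.
Set SMC = demand: 34.88 + 4.35x = 136.05 - 2.01x → x* = 15.9072.
The welfare-loss triangle has base |x_m − x*| and height MEC(x_m) (the vertical gap between SMC and demand is zero at x* and MEC at x_m).
DWL = ½ × 7.6286 × 48.5176 = 185.0607.

DWL = 185.06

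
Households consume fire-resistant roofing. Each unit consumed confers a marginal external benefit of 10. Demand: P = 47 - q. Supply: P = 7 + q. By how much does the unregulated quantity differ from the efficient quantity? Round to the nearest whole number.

Market equilibrium (private): 7 + q = 47 - q → q_m = 20.0000.
Social marginal benefit = demand + MEB = 57 - q.
Set SMB = MC: 57 - q = 7 + q → q* = 25.0000.
Gap = |20.0000 − 25.0000| = 5.0000.

5 units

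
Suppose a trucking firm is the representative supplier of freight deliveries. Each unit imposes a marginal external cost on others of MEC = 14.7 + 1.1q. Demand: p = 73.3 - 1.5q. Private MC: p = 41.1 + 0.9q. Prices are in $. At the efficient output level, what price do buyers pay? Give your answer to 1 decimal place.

P = $65.8

Social marginal cost = private MC + MEC = 55.8 + 2.0q.
Set SMC = demand: 55.8 + 2.0q = 73.3 - 1.5q → q* = 5.0000.
Consumer price on the demand curve at q*: 73.3 − 1.5×5.0000 = 65.8000.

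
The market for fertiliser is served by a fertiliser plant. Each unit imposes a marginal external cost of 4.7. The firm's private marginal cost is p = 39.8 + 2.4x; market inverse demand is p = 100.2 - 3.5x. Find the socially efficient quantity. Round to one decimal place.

x* = 9.4

Social marginal cost = private MC + MEC = 44.5 + 2.4x.
Set SMC = demand: 44.5 + 2.4x = 100.2 - 3.5x → x* = 9.4407.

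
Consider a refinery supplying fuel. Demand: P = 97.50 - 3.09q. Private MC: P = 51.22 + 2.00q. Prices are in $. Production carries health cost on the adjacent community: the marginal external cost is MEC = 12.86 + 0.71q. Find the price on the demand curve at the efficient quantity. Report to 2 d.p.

P = $79.70

Social marginal cost = private MC + MEC = 64.08 + 2.71q.
Set SMC = demand: 64.08 + 2.71q = 97.50 - 3.09q → q* = 5.7621.
Consumer price on the demand curve at q*: 97.50 − 3.09×5.7621 = 79.6951.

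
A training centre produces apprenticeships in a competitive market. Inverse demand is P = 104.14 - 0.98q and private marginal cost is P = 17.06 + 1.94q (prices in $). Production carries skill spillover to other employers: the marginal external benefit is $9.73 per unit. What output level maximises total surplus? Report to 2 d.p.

Social marginal cost = private MC − MEB = 7.33 + 1.94q.
Set SMC = demand: 7.33 + 1.94q = 104.14 - 0.98q → q* = 33.1541.

q* = 33.15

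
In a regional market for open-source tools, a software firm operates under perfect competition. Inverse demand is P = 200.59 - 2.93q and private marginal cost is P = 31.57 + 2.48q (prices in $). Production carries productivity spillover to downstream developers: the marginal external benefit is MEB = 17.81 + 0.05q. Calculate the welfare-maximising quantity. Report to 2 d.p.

q* = 34.86

Social marginal cost = private MC − MEB = 13.76 + 2.43q.
Set SMC = demand: 13.76 + 2.43q = 200.59 - 2.93q → q* = 34.8563.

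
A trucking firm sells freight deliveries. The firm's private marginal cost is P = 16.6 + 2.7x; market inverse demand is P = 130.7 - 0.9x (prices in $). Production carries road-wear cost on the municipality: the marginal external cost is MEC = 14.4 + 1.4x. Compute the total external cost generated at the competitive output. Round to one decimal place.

Market equilibrium (private): 16.6 + 2.7x = 130.7 - 0.9x → x_m = 31.6944.
Total external cost = ∫₀^{x_m} (14.4 + 1.4x) dx = 14.4×31.6944 + ½×1.4×31.6944² = 1159.5739.

$1159.6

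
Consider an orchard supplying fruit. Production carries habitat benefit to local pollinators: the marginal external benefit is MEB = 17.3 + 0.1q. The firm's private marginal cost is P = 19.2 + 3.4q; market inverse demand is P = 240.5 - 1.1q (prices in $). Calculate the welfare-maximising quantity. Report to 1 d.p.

q* = 54.2

Social marginal cost = private MC − MEB = 1.9 + 3.3q.
Set SMC = demand: 1.9 + 3.3q = 240.5 - 1.1q → q* = 54.2273.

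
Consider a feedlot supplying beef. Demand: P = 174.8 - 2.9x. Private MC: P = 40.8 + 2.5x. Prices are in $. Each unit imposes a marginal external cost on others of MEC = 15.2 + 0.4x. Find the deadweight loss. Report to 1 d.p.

Market equilibrium (private): 40.8 + 2.5x = 174.8 - 2.9x → x_m = 24.8148.
Social marginal cost = private MC + MEC = 56.0 + 2.9x.
Set SMC = demand: 56.0 + 2.9x = 174.8 - 2.9x → x* = 20.4828.
Height of the DWL triangle at x_m is SMC(x_m) − demand(x_m) = MEC(x_m) = 25.1259.
DWL = ½ × 4.3320 × 25.1259 = 54.4227.

DWL = $54.4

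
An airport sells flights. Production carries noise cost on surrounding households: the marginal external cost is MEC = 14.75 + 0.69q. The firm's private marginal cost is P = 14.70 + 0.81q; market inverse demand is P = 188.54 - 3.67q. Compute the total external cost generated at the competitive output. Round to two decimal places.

Market equilibrium (private): 14.70 + 0.81q = 188.54 - 3.67q → q_m = 38.8036.
Total external cost = ∫₀^{q_m} (14.75 + 0.69q) dq = 14.75×38.8036 + ½×0.69×38.8036² = 1091.8263.

1091.83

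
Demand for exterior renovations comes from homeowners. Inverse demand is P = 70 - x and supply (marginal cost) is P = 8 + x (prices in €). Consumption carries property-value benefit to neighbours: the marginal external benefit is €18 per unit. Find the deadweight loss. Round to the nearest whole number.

DWL = €81

Market equilibrium (private): 8 + x = 70 - x → x_m = 31.0000.
Social marginal benefit = demand + MEB = 88 - x.
Set SMB = MC: 88 - x = 8 + x → x* = 40.0000.
The loss is the area between SMB and MC from x* to x_m; with linear curves that's a triangle of height MEB(x_m).
DWL = ½ × 9.0000 × 18.0000 = 81.0000.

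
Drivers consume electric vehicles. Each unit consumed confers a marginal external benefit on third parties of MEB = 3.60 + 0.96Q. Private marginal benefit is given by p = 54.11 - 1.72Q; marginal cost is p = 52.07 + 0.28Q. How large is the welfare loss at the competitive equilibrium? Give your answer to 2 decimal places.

DWL = 10.08

Market equilibrium (private): 52.07 + 0.28Q = 54.11 - 1.72Q → Q_m = 1.0200.
Social marginal benefit = demand + MEB = 57.71 - 0.76Q.
Set SMB = MC: 57.71 - 0.76Q = 52.07 + 0.28Q → Q* = 5.4231.
The welfare-loss triangle has base |Q_m − Q*| and height MEB(Q_m) (the vertical gap between SMB and MC is zero at Q* and MEB at Q_m).
DWL = ½ × 4.4031 × 4.5792 = 10.0813.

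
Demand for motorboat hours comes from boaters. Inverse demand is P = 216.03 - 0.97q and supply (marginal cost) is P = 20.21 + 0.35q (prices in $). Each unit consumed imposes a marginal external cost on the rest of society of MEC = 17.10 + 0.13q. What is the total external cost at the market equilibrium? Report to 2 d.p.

Market equilibrium (private): 20.21 + 0.35q = 216.03 - 0.97q → q_m = 148.3485.
Total external cost = ∫₀^{q_m} (17.10 + 0.13q) dq = 17.10×148.3485 + ½×0.13×148.3485² = 3967.2324.

$3967.23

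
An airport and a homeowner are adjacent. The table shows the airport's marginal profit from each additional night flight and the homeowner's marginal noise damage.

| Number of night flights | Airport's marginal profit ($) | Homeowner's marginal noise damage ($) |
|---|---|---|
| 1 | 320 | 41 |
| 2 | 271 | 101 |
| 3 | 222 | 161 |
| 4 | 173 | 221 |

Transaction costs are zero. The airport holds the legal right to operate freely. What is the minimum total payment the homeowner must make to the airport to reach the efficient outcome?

Left alone the airport would choose level 4 (marginal profit stays positive).
Efficient level: k* = 3 (marginal profit ≥ marginal noise damage through 3).
The homeowner must at least cover the airport's forgone profit from cutting 4→3: 173 = 173.

$173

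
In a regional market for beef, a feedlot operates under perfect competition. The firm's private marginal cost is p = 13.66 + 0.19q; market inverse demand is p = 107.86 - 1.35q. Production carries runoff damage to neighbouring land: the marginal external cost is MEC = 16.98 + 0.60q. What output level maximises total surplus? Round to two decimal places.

Social marginal cost = private MC + MEC = 30.64 + 0.79q.
Set SMC = demand: 30.64 + 0.79q = 107.86 - 1.35q → q* = 36.0841.

q* = 36.08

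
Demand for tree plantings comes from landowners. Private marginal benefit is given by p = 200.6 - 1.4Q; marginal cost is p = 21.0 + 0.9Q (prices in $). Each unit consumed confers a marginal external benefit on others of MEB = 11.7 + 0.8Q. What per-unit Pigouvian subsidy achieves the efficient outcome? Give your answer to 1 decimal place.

subsidy = $113.7 per unit

Social marginal benefit = demand + MEB = 212.3 - 0.6Q.
Set SMB = MC: 212.3 - 0.6Q = 21.0 + 0.9Q → Q* = 127.5333.
The Pigouvian subsidy equals MEB at Q*: 11.7 + 0.8×127.5333 = 113.7266.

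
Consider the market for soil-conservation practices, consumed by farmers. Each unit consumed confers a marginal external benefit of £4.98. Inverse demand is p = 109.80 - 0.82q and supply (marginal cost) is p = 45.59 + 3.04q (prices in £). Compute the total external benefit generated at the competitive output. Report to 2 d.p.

Market equilibrium (private): 45.59 + 3.04q = 109.80 - 0.82q → q_m = 16.6347.
Total external benefit = MEB × q_m = 4.98 × 16.6347 = 82.8408.

£82.84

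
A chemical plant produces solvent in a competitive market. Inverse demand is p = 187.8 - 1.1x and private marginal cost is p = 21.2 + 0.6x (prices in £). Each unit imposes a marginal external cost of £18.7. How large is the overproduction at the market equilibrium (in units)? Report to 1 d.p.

11.0 units

Market equilibrium (private): 21.2 + 0.6x = 187.8 - 1.1x → x_m = 98.0000.
Social marginal cost = private MC + MEC = 39.9 + 0.6x.
Set SMC = demand: 39.9 + 0.6x = 187.8 - 1.1x → x* = 87.0000.
Gap = |98.0000 − 87.0000| = 11.0000.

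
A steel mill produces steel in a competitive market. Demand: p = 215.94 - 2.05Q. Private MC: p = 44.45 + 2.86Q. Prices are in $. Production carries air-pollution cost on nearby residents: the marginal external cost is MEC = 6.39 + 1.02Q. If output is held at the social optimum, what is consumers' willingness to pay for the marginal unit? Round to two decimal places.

Social marginal cost = private MC + MEC = 50.84 + 3.88Q.
Set SMC = demand: 50.84 + 3.88Q = 215.94 - 2.05Q → Q* = 27.8415.
Consumer price on the demand curve at Q*: 215.94 − 2.05×27.8415 = 158.8649.

P = $158.86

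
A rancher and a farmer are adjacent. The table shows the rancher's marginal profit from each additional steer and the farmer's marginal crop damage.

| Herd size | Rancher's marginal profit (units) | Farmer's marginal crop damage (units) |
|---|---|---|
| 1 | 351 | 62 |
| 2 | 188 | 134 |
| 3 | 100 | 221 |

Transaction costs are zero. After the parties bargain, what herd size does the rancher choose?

Bargaining reaches the level where marginal profit last exceeds marginal crop damage.
That holds through level 2 (188 ≥ 134) but not at 3 (100 < 221).

2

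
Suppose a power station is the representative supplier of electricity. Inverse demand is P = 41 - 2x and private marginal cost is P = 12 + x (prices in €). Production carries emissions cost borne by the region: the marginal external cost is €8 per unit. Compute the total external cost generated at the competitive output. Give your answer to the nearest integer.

Market equilibrium (private): 12 + x = 41 - 2x → x_m = 9.6667.
Total external cost = MEC × x_m = 8 × 9.6667 = 77.3336.

€77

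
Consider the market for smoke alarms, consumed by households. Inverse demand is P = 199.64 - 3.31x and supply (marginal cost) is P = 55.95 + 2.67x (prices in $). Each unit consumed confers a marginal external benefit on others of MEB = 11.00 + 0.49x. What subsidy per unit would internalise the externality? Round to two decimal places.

Social marginal benefit = demand + MEB = 210.64 - 2.82x.
Set SMB = MC: 210.64 - 2.82x = 55.95 + 2.67x → x* = 28.1767.
The Pigouvian subsidy equals MEB at x*: 11.00 + 0.49×28.1767 = 24.8066.

subsidy = $24.81 per unit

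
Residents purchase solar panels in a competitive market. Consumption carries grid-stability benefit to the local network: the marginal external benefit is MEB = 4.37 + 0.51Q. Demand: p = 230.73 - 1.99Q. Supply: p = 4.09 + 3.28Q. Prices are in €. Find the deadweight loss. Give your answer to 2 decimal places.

Market equilibrium (private): 4.09 + 3.28Q = 230.73 - 1.99Q → Q_m = 43.0057.
Social marginal benefit = demand + MEB = 235.10 - 1.48Q.
Set SMB = MC: 235.10 - 1.48Q = 4.09 + 3.28Q → Q* = 48.5315.
The welfare-loss triangle has base |Q_m − Q*| and height MEB(Q_m) (the vertical gap between SMB and MC is zero at Q* and MEB at Q_m).
DWL = ½ × 5.5258 × 26.3029 = 72.6723.

DWL = €72.67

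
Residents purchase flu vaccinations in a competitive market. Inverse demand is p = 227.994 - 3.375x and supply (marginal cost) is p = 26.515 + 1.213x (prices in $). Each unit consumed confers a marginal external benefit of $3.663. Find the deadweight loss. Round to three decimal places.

Market equilibrium (private): 26.515 + 1.213x = 227.994 - 3.375x → x_m = 43.9143.
Social marginal benefit = demand + MEB = 231.657 - 3.375x.
Set SMB = MC: 231.657 - 3.375x = 26.515 + 1.213x → x* = 44.7127.
The loss is the area between SMB and MC from x* to x_m; with linear curves that's a triangle of height MEB(x_m).
DWL = ½ × 0.7984 × 3.6630 = 1.4623.

DWL = $1.462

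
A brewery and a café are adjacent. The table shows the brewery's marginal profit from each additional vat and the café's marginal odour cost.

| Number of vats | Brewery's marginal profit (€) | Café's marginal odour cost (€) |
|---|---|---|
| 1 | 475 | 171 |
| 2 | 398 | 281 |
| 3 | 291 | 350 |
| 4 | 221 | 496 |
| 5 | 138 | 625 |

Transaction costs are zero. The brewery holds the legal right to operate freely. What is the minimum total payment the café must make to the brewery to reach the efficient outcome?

Left alone the brewery would choose level 5 (marginal profit stays positive).
Efficient level: k* = 2 (marginal profit ≥ marginal odour cost through 2).
The café must at least cover the brewery's forgone profit from cutting 5→2: 291 + 221 + 138 = 650.

€650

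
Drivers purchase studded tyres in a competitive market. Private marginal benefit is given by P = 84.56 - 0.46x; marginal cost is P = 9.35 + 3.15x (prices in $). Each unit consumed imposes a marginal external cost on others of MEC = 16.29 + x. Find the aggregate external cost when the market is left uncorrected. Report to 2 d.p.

$556.41

Market equilibrium (private): 9.35 + 3.15x = 84.56 - 0.46x → x_m = 20.8338.
Total external cost = ∫₀^{x_m} (16.29 + 1.00x) dx = 16.29×20.8338 + ½×1.00×20.8338² = 556.4062.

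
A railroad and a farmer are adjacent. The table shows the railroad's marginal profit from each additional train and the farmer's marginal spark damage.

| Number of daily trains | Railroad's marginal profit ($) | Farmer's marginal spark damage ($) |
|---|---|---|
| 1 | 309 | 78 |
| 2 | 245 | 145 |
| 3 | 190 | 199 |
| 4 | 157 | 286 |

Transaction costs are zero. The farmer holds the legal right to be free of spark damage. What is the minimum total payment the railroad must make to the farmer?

Efficient level: marginal profit ≥ marginal spark damage through level 2, so k* = 2.
With the farmer holding the right, the railroad must at least compensate total damage at k*: 78 + 145 = 223.

$223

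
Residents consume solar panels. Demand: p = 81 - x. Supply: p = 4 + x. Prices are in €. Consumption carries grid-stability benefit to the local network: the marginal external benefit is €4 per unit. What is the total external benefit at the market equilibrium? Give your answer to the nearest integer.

Market equilibrium (private): 4 + x = 81 - x → x_m = 38.5000.
Total external benefit = MEB × x_m = 4 × 38.5000 = 154.0000.

€154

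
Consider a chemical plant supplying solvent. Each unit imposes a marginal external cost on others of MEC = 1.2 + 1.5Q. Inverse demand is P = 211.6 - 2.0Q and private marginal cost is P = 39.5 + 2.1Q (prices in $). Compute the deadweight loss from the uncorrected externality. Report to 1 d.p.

Market equilibrium (private): 39.5 + 2.1Q = 211.6 - 2.0Q → Q_m = 41.9756.
Social marginal cost = private MC + MEC = 40.7 + 3.6Q.
Set SMC = demand: 40.7 + 3.6Q = 211.6 - 2.0Q → Q* = 30.5179.
Height of the DWL triangle at Q_m is SMC(Q_m) − demand(Q_m) = MEC(Q_m) = 64.1634.
DWL = ½ × 11.4577 × 64.1634 = 367.5825.

DWL = $367.6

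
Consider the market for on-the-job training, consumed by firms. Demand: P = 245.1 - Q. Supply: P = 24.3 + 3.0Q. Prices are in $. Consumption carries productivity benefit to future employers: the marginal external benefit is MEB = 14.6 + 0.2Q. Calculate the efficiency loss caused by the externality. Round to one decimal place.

Market equilibrium (private): 24.3 + 3.0Q = 245.1 - Q → Q_m = 55.2000.
Social marginal benefit = demand + MEB = 259.7 - 0.8Q.
Set SMB = MC: 259.7 - 0.8Q = 24.3 + 3.0Q → Q* = 61.9474.
Height of the DWL triangle at Q_m is SMB(Q_m) − MC(Q_m) = MEB(Q_m) = 25.6400.
DWL = ½ × 6.7474 × 25.6400 = 86.5017.

DWL = $86.5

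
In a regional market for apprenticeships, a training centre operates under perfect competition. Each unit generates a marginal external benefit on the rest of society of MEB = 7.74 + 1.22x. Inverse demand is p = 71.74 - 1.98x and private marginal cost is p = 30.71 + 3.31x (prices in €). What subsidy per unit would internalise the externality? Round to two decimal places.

Social marginal cost = private MC − MEB = 22.97 + 2.09x.
Set SMC = demand: 22.97 + 2.09x = 71.74 - 1.98x → x* = 11.9828.
The Pigouvian subsidy equals MEB at x*: 7.74 + 1.22×11.9828 = 22.3590.

subsidy = €22.36 per unit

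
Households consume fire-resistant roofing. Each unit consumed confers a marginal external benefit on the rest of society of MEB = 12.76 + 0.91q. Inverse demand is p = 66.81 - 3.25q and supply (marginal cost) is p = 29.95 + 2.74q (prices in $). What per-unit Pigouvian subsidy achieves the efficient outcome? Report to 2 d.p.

Social marginal benefit = demand + MEB = 79.57 - 2.34q.
Set SMB = MC: 79.57 - 2.34q = 29.95 + 2.74q → q* = 9.7677.
The Pigouvian subsidy equals MEB at q*: 12.76 + 0.91×9.7677 = 21.6486.

subsidy = $21.65 per unit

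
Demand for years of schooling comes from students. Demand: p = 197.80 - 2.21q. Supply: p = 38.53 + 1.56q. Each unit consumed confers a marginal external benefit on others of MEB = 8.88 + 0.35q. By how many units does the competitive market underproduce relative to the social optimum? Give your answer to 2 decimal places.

6.92 units

Market equilibrium (private): 38.53 + 1.56q = 197.80 - 2.21q → q_m = 42.2467.
Social marginal benefit = demand + MEB = 206.68 - 1.86q.
Set SMB = MC: 206.68 - 1.86q = 38.53 + 1.56q → q* = 49.1667.
Gap = |42.2467 − 49.1667| = 6.9200.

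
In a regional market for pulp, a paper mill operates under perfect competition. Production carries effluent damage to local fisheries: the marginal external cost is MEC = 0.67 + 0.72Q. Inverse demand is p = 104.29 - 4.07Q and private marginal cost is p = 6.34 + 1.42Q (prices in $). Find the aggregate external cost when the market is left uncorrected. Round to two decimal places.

Market equilibrium (private): 6.34 + 1.42Q = 104.29 - 4.07Q → Q_m = 17.8415.
Total external cost = ∫₀^{Q_m} (0.67 + 0.72Q) dQ = 0.67×17.8415 + ½×0.72×17.8415² = 126.5487.

$126.55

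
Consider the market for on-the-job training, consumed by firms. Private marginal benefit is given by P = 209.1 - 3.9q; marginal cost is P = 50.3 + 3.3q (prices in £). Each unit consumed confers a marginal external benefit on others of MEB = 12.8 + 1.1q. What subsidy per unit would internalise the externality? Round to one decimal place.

subsidy = £43.7 per unit

Social marginal benefit = demand + MEB = 221.9 - 2.8q.
Set SMB = MC: 221.9 - 2.8q = 50.3 + 3.3q → q* = 28.1311.
The Pigouvian subsidy equals MEB at q*: 12.8 + 1.1×28.1311 = 43.7442.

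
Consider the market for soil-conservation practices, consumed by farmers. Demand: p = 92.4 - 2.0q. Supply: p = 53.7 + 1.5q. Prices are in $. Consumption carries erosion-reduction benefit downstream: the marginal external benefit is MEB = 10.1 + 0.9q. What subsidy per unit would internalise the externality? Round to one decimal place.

subsidy = $27.0 per unit

Social marginal benefit = demand + MEB = 102.5 - 1.1q.
Set SMB = MC: 102.5 - 1.1q = 53.7 + 1.5q → q* = 18.7692.
The Pigouvian subsidy equals MEB at q*: 10.1 + 0.9×18.7692 = 26.9923.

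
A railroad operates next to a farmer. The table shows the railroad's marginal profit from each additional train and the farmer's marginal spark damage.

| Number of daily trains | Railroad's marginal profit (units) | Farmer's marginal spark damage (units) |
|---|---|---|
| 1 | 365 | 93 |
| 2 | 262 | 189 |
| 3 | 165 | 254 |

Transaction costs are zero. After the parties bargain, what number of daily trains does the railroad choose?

2

Bargaining reaches the level where marginal profit last exceeds marginal spark damage.
That holds through level 2 (262 ≥ 189) but not at 3 (165 < 254).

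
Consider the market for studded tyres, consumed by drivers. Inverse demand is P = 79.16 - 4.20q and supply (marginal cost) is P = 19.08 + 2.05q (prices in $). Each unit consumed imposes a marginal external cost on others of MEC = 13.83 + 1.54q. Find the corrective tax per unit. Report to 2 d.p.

Social marginal benefit = demand − MEC = 65.33 - 5.74q.
Set SMB = MC: 65.33 - 5.74q = 19.08 + 2.05q → q* = 5.9371.
The Pigouvian tax equals MEC at q*: 13.83 + 1.54×5.9371 = 22.9731.

tax = $22.97 per unit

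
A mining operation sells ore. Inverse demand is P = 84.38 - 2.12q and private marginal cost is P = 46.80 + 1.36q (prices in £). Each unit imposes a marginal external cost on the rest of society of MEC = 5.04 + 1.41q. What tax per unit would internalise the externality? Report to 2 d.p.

Social marginal cost = private MC + MEC = 51.84 + 2.77q.
Set SMC = demand: 51.84 + 2.77q = 84.38 - 2.12q → q* = 6.6544.
The Pigouvian tax equals MEC at q*: 5.04 + 1.41×6.6544 = 14.4227.

tax = £14.42 per unit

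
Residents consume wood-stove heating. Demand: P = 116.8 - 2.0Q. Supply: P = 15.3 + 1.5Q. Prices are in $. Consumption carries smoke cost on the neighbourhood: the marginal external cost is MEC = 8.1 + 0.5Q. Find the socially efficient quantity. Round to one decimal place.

Q* = 23.4

Social marginal benefit = demand − MEC = 108.7 - 2.5Q.
Set SMB = MC: 108.7 - 2.5Q = 15.3 + 1.5Q → Q* = 23.3500.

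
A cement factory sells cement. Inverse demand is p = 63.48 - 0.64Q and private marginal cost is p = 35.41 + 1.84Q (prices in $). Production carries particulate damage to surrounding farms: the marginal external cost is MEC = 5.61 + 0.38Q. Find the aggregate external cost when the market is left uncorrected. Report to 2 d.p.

Market equilibrium (private): 35.41 + 1.84Q = 63.48 - 0.64Q → Q_m = 11.3185.
Total external cost = ∫₀^{Q_m} (5.61 + 0.38Q) dQ = 5.61×11.3185 + ½×0.38×11.3185² = 87.8374.

$87.84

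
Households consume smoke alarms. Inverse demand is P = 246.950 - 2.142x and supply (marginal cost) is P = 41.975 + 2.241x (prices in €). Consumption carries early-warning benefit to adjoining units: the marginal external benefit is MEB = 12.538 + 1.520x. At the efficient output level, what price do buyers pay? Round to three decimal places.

P = €84.214

Social marginal benefit = demand + MEB = 259.488 - 0.622x.
Set SMB = MC: 259.488 - 0.622x = 41.975 + 2.241x → x* = 75.9738.
Consumer price on the demand curve at x*: 246.950 − 2.142×75.9738 = 84.2141.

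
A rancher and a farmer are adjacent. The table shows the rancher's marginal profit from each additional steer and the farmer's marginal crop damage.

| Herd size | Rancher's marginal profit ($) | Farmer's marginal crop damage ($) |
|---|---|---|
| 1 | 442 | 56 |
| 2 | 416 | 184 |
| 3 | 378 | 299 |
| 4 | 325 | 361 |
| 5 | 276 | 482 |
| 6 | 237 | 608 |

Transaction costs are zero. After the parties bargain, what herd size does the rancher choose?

Bargaining reaches the level where marginal profit last exceeds marginal crop damage.
That holds through level 3 (378 ≥ 299) but not at 4 (325 < 361).

3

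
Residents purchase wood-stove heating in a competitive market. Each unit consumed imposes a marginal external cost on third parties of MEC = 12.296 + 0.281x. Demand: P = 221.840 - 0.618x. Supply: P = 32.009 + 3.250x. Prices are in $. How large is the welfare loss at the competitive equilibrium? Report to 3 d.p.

Market equilibrium (private): 32.009 + 3.250x = 221.840 - 0.618x → x_m = 49.0773.
Social marginal benefit = demand − MEC = 209.544 - 0.899x.
Set SMB = MC: 209.544 - 0.899x = 32.009 + 3.250x → x* = 42.7898.
Between x* and x_m the wedge MC − SMB runs linearly from 0 to MEC(x_m), so the loss is a triangle.
DWL = ½ × 6.2875 × 26.0867 = 82.0101.

DWL = $82.010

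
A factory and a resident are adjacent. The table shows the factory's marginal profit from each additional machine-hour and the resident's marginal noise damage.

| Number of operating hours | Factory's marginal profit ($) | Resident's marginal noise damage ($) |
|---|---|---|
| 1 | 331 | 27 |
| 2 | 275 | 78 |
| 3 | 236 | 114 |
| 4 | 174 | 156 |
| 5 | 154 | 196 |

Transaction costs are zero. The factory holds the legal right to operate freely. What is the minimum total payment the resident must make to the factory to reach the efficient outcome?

$154

Left alone the factory would choose level 5 (marginal profit stays positive).
Efficient level: k* = 4 (marginal profit ≥ marginal noise damage through 4).
The resident must at least cover the factory's forgone profit from cutting 5→4: 154 = 154.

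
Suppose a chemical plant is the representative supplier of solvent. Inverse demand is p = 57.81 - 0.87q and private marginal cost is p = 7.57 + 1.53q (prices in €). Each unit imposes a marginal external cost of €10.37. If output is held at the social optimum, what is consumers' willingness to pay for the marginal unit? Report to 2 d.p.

Social marginal cost = private MC + MEC = 17.94 + 1.53q.
Set SMC = demand: 17.94 + 1.53q = 57.81 - 0.87q → q* = 16.6125.
Consumer price on the demand curve at q*: 57.81 − 0.87×16.6125 = 43.3571.

P = €43.36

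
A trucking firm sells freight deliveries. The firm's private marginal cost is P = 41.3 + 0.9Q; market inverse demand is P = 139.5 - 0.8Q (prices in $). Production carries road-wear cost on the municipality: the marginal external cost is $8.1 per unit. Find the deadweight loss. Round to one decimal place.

Market equilibrium (private): 41.3 + 0.9Q = 139.5 - 0.8Q → Q_m = 57.7647.
Social marginal cost = private MC + MEC = 49.4 + 0.9Q.
Set SMC = demand: 49.4 + 0.9Q = 139.5 - 0.8Q → Q* = 53.0000.
Between Q* and Q_m the wedge SMC − demand runs linearly from 0 to MEC(Q_m), so the loss is a triangle.
DWL = ½ × 4.7647 × 8.1000 = 19.2970.

DWL = $19.3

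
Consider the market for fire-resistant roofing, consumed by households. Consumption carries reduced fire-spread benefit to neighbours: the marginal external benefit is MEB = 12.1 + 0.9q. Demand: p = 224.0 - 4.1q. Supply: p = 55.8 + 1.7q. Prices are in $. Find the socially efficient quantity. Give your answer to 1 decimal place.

q* = 36.8

Social marginal benefit = demand + MEB = 236.1 - 3.2q.
Set SMB = MC: 236.1 - 3.2q = 55.8 + 1.7q → q* = 36.7959.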